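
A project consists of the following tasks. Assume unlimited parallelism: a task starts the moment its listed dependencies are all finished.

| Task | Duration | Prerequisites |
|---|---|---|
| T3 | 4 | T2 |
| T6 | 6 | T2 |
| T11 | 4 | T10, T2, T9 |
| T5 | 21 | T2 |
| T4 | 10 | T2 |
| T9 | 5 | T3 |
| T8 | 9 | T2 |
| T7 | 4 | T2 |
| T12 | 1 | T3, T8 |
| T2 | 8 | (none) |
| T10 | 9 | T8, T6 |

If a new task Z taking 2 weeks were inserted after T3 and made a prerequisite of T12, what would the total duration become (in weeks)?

30

Originally the plan takes 30 weeks.
With Z inserted, T12 now waits for max(T3, T8, Z).
New critical path: T2→T8→T10→T11 = 8+9+9+4 = 30 ⇒ 30 weeks.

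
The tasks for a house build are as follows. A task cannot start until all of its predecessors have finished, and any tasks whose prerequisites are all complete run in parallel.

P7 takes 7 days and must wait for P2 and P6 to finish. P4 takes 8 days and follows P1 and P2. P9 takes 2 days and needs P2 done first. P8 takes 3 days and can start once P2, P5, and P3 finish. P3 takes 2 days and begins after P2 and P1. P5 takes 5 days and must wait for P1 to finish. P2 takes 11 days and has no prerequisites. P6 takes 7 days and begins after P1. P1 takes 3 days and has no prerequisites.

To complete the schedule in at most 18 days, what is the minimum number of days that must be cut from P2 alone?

1

Current finish: 19 days; target: 18.
P2 is on every critical path, so each day cut from P2 cuts the finish by one (this holds down to a finish of 17).
Need 19 − 18 = 1 day off P2 → P2 becomes 10 days, finish becomes 18.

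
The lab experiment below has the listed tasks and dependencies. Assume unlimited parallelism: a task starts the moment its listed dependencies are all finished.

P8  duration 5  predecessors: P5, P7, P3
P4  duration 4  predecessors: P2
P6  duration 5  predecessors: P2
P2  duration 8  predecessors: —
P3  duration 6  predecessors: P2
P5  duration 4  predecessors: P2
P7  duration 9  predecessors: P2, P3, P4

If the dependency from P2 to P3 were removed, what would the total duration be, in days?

Original critical path: P2→P3→P7→P8 = 8+6+9+5 = 28 ⇒ 28 days.
Without P2→P3, P3's earliest start moves from 8 to 0.
After: P2→P4→P7→P8 = 8+4+9+5 = 26 → 26 days.

26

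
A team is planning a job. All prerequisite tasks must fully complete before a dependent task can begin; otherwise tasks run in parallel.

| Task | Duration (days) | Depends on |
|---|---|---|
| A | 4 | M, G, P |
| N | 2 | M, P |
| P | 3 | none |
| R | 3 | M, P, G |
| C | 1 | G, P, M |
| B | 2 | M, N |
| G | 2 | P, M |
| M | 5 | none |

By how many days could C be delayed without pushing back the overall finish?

The longest chain is M→G→A = 5+2+4 = 11; overall finish 11 days.
C finishes as early as 8 and must finish by 11.
Float = 11 − 8 = 3.

3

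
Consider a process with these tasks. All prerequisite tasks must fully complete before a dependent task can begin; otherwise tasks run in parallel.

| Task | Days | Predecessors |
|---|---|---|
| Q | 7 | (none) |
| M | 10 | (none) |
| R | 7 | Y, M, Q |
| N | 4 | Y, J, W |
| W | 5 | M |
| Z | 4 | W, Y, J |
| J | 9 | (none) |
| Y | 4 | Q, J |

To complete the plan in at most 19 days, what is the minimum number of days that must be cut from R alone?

1

Current finish: 20 days; target: 19.
R is on every critical path, so each day cut from R cuts the finish by one (this holds down to a finish of 19).
Need 20 − 19 = 1 day off R → R becomes 6 days, finish becomes 19.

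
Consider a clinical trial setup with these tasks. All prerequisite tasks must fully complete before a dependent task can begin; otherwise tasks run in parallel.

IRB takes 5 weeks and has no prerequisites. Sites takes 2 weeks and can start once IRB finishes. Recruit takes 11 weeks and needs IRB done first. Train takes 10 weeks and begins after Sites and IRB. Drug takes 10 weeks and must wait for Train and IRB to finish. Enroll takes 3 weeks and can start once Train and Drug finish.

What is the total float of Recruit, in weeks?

14

Critical path: IRB→Sites→Train→Drug→Enroll = 5+2+10+10+3 = 30, so the finish is 30 weeks.
Longest path through Recruit: 16 weeks (earliest finish 16, latest finish 30).
Slack of Recruit = 19 − 5 = 14 weeks.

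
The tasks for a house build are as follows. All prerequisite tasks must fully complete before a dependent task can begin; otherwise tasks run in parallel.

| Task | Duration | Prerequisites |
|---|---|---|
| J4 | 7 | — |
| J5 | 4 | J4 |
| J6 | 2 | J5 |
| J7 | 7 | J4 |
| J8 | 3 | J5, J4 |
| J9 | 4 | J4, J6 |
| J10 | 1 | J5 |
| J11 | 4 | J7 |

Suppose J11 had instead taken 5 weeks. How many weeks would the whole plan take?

19

Baseline: J4→J7→J11 = 7+7+4 = 18 → 18 weeks.
J11 is on the critical path; changing it to 5 makes that path 19 weeks.
The critical path is still J4→J7→J11; finish is now 19 weeks.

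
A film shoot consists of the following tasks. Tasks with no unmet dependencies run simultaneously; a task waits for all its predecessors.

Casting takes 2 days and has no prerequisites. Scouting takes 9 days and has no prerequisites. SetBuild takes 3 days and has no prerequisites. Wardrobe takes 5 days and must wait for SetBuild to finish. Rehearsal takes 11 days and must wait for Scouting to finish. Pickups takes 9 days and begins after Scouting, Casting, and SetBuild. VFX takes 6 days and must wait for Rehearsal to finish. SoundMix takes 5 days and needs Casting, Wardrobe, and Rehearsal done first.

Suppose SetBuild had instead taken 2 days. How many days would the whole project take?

26

Critical path before the change: Scouting→Rehearsal→VFX = 9+11+6 = 26 giving 26 days.
SetBuild is off the critical path — its longest chain is 13 days, giving 13 of slack.
The critical path is still Scouting→Rehearsal→VFX; finish is now 26 days.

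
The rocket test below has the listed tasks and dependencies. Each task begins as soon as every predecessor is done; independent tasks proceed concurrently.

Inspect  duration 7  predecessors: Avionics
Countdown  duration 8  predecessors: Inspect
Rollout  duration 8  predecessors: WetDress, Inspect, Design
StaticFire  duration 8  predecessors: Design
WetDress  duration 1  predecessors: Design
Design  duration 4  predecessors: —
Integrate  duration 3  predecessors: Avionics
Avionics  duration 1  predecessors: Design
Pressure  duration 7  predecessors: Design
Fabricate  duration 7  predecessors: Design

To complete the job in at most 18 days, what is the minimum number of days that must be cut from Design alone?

Current finish: 20 days; target: 18.
Design is on every critical path, so each day cut from Design cuts the finish by one (this holds down to a finish of 17).
Need 20 − 18 = 2 days off Design → Design becomes 2 days, finish becomes 18.

2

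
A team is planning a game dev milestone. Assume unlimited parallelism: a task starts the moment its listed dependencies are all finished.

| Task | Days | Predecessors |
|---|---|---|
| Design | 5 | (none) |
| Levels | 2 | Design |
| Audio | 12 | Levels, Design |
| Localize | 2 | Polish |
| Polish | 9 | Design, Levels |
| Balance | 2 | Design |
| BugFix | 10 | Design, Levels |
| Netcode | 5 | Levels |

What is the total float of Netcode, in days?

7

The longest chain is Design→Levels→Audio = 5+2+12 = 19; overall finish 19 days.
The longest chain containing Netcode totals 12 days.
So Netcode can slip 19 − 12 = 7 days.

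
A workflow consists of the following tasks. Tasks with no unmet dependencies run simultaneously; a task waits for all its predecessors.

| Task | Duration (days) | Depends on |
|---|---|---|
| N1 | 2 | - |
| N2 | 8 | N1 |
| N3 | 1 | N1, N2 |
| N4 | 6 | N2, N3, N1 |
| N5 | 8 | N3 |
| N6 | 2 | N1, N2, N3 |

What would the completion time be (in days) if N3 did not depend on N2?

16

Before: longest chain N1→N2→N3→N5 = 2+8+1+8 = 19, finish 19.
Without N2→N3, N3's earliest start moves from 10 to 2.
New critical path: N1→N2→N4 = 2+8+6 = 16 ⇒ 16 days.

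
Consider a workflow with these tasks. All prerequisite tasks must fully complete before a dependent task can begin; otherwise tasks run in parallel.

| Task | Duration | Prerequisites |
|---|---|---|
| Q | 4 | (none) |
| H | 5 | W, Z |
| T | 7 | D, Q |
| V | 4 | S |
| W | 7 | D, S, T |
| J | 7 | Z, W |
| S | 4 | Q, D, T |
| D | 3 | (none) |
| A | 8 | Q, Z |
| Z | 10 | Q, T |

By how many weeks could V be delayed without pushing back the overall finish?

10

Q→T→S→W→J = 4+7+4+7+7 = 29 sets the makespan at 29 weeks.
V finishes as early as 19 and must finish by 29.
Slack of V = 25 − 15 = 10 weeks.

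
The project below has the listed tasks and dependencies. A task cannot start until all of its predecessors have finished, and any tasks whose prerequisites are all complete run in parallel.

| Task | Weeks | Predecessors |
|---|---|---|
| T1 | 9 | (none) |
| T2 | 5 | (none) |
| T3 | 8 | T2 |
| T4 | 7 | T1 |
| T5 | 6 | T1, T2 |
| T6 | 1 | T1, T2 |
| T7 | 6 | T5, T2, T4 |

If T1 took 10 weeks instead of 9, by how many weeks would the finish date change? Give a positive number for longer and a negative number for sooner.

1

The binding path is T1→T4→T7 = 9+7+6 = 22; finish at 22 weeks.
T1 is on the critical path; changing it to 10 makes that path 23 weeks.
That remains the longest chain; total 23 weeks.
Change in finish: 23 − 22 = +1 weeks.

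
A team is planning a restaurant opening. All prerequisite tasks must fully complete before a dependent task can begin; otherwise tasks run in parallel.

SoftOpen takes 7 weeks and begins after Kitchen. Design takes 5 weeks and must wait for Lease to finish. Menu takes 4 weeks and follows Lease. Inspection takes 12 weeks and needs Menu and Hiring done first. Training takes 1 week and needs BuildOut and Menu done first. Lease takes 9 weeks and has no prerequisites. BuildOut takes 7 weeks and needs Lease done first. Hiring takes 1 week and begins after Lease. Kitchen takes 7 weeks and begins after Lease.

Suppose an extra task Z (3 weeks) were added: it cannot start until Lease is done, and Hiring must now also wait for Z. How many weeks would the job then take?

25

Originally the job takes 25 weeks.
With Z inserted, Hiring now waits for max(Lease, Z).
New critical path: Lease→Z→Hiring→Inspection = 9+3+1+12 = 25 ⇒ 25 weeks.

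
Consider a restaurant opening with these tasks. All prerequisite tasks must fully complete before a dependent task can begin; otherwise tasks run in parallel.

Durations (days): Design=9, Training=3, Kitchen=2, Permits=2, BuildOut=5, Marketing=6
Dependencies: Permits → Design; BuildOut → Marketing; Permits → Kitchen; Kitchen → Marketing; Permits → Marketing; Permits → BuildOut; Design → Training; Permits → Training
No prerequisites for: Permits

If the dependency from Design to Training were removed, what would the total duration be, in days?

13

Original critical path: Permits→Design→Training = 2+9+3 = 14 ⇒ 14 days.
Without Design→Training, Training's earliest start moves from 11 to 2.
The longest chain is now Permits→BuildOut→Marketing = 2+5+6 = 13, so the job takes 13 days.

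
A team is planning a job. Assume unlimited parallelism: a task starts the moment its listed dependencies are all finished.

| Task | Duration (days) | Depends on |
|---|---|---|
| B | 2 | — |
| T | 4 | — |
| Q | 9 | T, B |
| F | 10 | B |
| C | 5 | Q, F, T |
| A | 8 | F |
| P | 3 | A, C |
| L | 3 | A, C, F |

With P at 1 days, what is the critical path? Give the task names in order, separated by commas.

B, F, A, L

As given, the longest chain is B→F→A→P = 2+10+8+3 = 23, so the finish is 23 days.
P is on the critical path; changing it to 1 makes that path 21 days.
The binding chain switches to B→F→A→L = 2+10+8+3 = 23; finish 23 days.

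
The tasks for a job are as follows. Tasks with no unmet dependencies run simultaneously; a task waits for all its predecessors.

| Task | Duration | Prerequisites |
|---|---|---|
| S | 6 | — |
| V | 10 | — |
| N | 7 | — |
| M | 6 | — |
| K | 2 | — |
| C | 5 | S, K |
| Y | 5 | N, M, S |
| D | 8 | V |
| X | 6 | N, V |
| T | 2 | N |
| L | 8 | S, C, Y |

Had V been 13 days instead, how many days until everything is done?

Critical path before the change: N→Y→L = 7+5+8 = 20 giving 20 days.
The longest path through V is only 18 days, so V has float 2.
The binding chain switches to V→D = 13+8 = 21; finish 21 days.

21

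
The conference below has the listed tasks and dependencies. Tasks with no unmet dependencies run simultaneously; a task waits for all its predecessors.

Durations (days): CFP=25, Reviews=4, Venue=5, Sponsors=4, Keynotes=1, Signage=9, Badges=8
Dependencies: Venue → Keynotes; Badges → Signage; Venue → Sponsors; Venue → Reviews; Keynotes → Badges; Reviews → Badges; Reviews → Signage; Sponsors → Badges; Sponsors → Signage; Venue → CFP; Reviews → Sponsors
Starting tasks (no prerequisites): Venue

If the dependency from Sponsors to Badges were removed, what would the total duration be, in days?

Before: longest chain Venue→CFP = 5+25 = 30, finish 30.
Without Sponsors→Badges, Badges's earliest start moves from 13 to 9.
After: Venue→CFP = 5+25 = 30 → 30 days.

30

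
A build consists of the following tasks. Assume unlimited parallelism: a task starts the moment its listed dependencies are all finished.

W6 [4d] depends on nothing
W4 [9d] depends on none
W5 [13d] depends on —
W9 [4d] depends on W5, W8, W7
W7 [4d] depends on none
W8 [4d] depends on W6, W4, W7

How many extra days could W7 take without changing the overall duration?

W4→W8→W9 = 9+4+4 = 17 sets the makespan at 17 days.
W7 finishes as early as 4 and must finish by 9.
Slack of W7 = 5 − 0 = 5 days.

5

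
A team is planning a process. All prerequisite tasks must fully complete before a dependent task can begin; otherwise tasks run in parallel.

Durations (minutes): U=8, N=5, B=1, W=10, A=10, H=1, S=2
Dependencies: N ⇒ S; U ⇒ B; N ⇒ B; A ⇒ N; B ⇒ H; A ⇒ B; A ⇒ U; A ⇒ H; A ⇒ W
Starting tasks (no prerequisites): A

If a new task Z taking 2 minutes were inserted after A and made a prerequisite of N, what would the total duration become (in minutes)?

20

Originally the process takes 20 minutes.
With Z inserted, N now waits for max(A, Z).
New critical path: A→W = 10+10 = 20 ⇒ 20 minutes.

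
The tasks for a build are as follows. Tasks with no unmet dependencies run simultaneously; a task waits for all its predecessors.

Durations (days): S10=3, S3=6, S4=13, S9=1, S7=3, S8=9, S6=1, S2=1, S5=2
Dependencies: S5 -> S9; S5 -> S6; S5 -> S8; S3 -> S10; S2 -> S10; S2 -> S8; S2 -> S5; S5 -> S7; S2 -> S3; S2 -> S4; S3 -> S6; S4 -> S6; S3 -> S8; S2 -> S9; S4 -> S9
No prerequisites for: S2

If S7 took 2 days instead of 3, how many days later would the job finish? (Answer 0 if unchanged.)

As given, the longest chain is S2→S3→S8 = 1+6+9 = 16, so the finish is 16 days.
S7 has 10 days of float (longest path through it is 6).
No other chain overtakes it, so the finish is 16 days.
Change in finish: 16 − 16 = +0 days.

0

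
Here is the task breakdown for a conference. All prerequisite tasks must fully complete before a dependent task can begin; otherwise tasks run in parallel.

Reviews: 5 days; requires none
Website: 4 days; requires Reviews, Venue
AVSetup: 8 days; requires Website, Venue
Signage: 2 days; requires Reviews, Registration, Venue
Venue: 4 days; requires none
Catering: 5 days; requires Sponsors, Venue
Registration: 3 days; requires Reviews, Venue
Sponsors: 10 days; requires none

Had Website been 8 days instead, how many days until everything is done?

Critical path before the change: Reviews→Website→AVSetup = 5+4+8 = 17 giving 17 days.
Website is on the critical path; changing it to 8 makes that path 21 days.
No other chain overtakes it, so the finish is 21 days.

21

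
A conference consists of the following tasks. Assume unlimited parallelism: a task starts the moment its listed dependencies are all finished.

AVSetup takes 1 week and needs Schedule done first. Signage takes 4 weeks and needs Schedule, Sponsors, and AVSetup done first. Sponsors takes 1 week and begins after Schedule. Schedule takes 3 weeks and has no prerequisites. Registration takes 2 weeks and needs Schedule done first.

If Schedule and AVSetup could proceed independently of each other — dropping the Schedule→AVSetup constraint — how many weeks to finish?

8

Original critical path: Schedule→Sponsors→Signage = 3+1+4 = 8 ⇒ 8 weeks.
Without Schedule→AVSetup, AVSetup's earliest start moves from 3 to 0.
The longest chain is now Schedule→Sponsors→Signage = 3+1+4 = 8, so the project takes 8 weeks.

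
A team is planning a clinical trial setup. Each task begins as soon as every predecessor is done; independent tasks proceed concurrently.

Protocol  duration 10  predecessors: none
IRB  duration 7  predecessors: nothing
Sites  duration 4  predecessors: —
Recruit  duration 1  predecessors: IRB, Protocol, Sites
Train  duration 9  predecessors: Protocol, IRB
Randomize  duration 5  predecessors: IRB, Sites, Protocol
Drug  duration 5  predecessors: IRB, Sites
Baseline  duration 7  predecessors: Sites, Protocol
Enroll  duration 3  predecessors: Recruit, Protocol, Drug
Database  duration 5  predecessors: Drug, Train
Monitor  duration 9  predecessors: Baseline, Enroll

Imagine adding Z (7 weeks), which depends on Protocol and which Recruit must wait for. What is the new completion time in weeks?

30

Originally the project takes 26 weeks.
With Z inserted, Recruit now waits for max(IRB, Protocol, Sites, Z).
New critical path: Protocol→Z→Recruit→Enroll→Monitor = 10+7+1+3+9 = 30 ⇒ 30 weeks.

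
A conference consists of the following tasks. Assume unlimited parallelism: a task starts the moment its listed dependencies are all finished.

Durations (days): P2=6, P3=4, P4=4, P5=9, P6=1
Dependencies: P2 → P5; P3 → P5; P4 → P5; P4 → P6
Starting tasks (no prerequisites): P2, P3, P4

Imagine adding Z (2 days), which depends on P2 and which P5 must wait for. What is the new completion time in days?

17

Originally the schedule takes 15 days.
With Z inserted, P5 now waits for max(P4, P2, P3, Z).
New critical path: P2→Z→P5 = 6+2+9 = 17 ⇒ 17 days.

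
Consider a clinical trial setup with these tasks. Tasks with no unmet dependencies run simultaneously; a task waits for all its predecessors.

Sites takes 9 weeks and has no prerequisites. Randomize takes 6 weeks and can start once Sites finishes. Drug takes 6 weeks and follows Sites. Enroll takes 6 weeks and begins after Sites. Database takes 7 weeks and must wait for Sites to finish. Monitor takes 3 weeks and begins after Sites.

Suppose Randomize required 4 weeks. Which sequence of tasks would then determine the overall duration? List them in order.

Sites, Database

Actual critical path: Sites→Database = 9+7 = 16 ⇒ 16 weeks.
Randomize is off the critical path — its longest chain is 15 weeks, giving 1 of slack.
That remains the longest chain; total 16 weeks.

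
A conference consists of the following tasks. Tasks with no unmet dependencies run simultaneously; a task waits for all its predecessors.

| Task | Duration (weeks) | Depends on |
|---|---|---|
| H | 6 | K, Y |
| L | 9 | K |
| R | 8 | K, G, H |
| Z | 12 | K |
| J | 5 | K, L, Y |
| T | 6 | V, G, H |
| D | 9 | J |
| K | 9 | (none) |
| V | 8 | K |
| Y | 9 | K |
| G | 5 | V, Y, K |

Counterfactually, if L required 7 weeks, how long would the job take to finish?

32

As given, the longest chain is K→L→J→D = 9+9+5+9 = 32, so the finish is 32 weeks.
L is on the critical path; changing it to 7 makes that path 30 weeks.
New critical path: K→Y→J→D = 9+9+5+9 = 32 ⇒ 32 weeks.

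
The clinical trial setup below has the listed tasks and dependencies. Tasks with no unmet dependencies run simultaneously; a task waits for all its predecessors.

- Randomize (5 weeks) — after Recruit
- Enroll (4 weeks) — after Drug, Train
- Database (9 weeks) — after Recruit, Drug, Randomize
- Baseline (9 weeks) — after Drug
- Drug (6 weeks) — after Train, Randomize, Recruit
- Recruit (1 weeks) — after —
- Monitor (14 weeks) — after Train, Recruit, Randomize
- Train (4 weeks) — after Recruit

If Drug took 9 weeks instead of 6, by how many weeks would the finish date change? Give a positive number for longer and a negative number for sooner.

3

The binding path is Recruit→Randomize→Drug→Baseline = 1+5+6+9 = 21; finish at 21 weeks.
Since Drug is critical, the +3 change carries straight to that chain (now 24 weeks).
The critical path is still Recruit→Randomize→Drug→Baseline; finish is now 24 weeks.
Change in finish: 24 − 21 = +3 weeks.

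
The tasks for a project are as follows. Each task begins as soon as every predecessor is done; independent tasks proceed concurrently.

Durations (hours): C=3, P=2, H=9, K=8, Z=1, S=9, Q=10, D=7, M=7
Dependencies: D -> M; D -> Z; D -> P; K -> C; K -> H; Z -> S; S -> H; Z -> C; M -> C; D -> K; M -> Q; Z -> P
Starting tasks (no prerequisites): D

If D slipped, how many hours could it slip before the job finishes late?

0

Critical path: D→Z→S→H = 7+1+9+9 = 26, so the finish is 26 hours.
D finishes as early as 7 and must finish by 7.
Float = 26 − 26 = 0.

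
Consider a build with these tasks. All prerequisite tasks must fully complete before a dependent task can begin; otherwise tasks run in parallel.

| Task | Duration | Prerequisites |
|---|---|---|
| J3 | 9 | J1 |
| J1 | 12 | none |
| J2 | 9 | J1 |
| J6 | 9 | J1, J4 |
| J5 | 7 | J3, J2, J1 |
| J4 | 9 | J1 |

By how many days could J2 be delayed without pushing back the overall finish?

J1→J4→J6 = 12+9+9 = 30 sets the makespan at 30 days.
Longest path through J2: 28 days (earliest finish 21, latest finish 23).
Float = 30 − 28 = 2.

2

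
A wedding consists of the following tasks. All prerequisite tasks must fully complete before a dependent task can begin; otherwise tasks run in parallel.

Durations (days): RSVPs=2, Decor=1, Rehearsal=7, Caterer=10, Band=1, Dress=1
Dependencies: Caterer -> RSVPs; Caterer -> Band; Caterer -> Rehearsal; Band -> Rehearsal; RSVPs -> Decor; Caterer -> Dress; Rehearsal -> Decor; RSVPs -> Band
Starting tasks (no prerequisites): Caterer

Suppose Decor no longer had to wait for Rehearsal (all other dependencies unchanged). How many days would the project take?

Original critical path: Caterer→RSVPs→Band→Rehearsal→Decor = 10+2+1+7+1 = 21 ⇒ 21 days.
Without Rehearsal→Decor, Decor's earliest start moves from 20 to 12.
The longest chain is now Caterer→RSVPs→Band→Rehearsal = 10+2+1+7 = 20, so the project takes 20 days.

20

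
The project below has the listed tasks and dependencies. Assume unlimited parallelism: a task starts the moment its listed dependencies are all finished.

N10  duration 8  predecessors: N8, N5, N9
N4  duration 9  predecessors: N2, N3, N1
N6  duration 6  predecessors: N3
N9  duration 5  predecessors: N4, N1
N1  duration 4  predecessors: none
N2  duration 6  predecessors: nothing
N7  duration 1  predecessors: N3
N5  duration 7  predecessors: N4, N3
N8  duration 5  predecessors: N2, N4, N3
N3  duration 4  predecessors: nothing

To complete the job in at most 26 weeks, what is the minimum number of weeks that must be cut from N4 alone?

4

Current finish: 30 weeks; target: 26.
N4 is on every critical path, so each week cut from N4 cuts the finish by one (this holds down to a finish of 22).
Need 30 − 26 = 4 weeks off N4 → N4 becomes 5 weeks, finish becomes 26.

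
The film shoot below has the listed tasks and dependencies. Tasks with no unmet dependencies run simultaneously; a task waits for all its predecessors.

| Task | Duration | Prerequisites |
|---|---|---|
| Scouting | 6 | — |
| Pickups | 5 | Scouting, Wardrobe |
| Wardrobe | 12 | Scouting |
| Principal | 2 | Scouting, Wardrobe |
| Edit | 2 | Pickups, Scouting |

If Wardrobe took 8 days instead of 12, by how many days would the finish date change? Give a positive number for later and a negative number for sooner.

Actual critical path: Scouting→Wardrobe→Pickups→Edit = 6+12+5+2 = 25 ⇒ 25 days.
Wardrobe lies on that path, so at 8 days the path becomes 21 days.
That remains the longest chain; total 21 days.
Change in finish: 21 − 25 = -4 days.

-4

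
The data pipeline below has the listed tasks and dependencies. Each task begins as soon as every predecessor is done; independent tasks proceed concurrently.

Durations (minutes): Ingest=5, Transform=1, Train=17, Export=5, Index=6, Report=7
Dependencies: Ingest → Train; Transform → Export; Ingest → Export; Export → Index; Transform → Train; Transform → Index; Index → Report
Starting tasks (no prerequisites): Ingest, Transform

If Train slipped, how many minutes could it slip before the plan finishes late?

Critical path: Ingest→Export→Index→Report = 5+5+6+7 = 23, so the finish is 23 minutes.
The longest chain containing Train totals 22 minutes.
Slack of Train = 6 − 5 = 1 minute.

1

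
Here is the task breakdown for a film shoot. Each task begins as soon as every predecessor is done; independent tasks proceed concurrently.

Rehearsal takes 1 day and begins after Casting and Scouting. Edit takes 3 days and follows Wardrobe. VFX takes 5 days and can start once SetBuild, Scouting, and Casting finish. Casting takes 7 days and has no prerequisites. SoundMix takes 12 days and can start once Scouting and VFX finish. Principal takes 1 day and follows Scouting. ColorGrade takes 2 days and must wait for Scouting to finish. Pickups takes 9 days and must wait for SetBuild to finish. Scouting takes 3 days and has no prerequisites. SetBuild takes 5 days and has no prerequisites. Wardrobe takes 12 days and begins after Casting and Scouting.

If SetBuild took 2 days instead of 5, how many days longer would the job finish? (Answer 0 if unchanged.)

0

Critical path before the change: Casting→VFX→SoundMix = 7+5+12 = 24 giving 24 days.
SetBuild is off the critical path — its longest chain is 22 days, giving 2 of slack.
No other chain overtakes it, so the finish is 24 days.
Change in finish: 24 − 24 = +0 days.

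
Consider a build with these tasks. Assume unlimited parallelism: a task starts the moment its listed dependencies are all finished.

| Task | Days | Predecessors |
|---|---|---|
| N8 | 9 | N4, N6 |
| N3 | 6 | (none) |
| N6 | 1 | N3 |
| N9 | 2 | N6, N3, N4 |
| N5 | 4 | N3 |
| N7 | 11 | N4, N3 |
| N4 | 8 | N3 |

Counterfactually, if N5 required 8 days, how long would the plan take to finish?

25

Baseline: N3→N4→N7 = 6+8+11 = 25 → 25 days.
N5 is off the critical path — its longest chain is 10 days, giving 15 of slack.
That remains the longest chain; total 25 days.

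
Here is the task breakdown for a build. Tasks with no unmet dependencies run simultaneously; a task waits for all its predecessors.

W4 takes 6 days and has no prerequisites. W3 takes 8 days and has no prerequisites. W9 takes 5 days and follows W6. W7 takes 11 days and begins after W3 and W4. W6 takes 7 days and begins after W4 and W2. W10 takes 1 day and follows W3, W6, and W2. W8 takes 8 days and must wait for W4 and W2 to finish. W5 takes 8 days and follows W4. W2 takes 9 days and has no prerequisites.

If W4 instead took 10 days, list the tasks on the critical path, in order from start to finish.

W4, W6, W9

The binding path is W2→W6→W9 = 9+7+5 = 21; finish at 21 days.
The longest path through W4 is only 18 days, so W4 has float 3.
The binding chain switches to W4→W6→W9 = 10+7+5 = 22; finish 22 days.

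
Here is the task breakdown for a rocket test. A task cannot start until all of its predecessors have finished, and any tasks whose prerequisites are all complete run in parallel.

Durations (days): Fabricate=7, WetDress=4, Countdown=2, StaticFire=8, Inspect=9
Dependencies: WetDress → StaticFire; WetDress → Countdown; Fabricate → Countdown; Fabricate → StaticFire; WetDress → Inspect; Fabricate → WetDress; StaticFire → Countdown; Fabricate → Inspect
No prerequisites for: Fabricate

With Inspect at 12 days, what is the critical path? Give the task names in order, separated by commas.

Fabricate, WetDress, Inspect

The binding path is Fabricate→WetDress→StaticFire→Countdown = 7+4+8+2 = 21; finish at 21 days.
Inspect is off the critical path — its longest chain is 20 days, giving 1 of slack.
Now Fabricate→WetDress→Inspect = 7+4+12 = 23 is longest, so the finish becomes 23 days.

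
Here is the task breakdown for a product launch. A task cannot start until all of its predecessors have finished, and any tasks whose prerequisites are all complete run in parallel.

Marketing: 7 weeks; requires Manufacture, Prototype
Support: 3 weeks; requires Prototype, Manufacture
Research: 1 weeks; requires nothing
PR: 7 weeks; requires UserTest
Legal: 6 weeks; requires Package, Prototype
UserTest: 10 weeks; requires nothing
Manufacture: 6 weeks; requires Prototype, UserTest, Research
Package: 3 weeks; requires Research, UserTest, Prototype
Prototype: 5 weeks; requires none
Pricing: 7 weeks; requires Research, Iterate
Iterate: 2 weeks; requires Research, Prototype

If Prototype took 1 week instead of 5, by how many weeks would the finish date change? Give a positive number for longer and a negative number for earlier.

Critical path before the change: UserTest→Manufacture→Marketing = 10+6+7 = 23 giving 23 weeks.
Prototype is off the critical path — its longest chain is 18 weeks, giving 5 of slack.
No other chain overtakes it, so the finish is 23 weeks.
Change in finish: 23 − 23 = +0 weeks.

0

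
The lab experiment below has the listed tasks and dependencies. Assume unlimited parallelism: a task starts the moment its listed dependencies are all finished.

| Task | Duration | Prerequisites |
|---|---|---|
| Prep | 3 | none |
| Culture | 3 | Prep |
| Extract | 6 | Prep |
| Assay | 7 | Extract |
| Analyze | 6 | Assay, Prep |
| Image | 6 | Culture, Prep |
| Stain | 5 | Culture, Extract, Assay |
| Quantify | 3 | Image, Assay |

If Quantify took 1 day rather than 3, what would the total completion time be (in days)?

Critical path before the change: Prep→Extract→Assay→Analyze = 3+6+7+6 = 22 giving 22 days.
Quantify is off the critical path — its longest chain is 19 days, giving 3 of slack.
The critical path is still Prep→Extract→Assay→Analyze; finish is now 22 days.

22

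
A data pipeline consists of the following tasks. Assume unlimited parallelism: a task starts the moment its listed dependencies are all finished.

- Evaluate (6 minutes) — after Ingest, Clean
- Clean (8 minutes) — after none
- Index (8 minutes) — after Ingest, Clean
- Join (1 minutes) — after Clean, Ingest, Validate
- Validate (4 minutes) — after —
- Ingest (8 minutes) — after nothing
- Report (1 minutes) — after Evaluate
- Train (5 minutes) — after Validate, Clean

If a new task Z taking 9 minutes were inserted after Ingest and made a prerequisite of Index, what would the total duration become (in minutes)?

25

Originally the data pipeline takes 16 minutes.
With Z inserted, Index now waits for max(Ingest, Clean, Z).
New critical path: Ingest→Z→Index = 8+9+8 = 25 ⇒ 25 minutes.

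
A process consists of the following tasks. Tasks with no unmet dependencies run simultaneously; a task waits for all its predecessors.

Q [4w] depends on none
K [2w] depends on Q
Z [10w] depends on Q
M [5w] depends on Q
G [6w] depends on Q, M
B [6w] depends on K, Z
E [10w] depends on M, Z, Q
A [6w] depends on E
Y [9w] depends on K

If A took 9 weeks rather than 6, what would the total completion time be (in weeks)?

Actual critical path: Q→Z→E→A = 4+10+10+6 = 30 ⇒ 30 weeks.
Since A is critical, the +3 change carries straight to that chain (now 33 weeks).
No other chain overtakes it, so the finish is 33 weeks.

33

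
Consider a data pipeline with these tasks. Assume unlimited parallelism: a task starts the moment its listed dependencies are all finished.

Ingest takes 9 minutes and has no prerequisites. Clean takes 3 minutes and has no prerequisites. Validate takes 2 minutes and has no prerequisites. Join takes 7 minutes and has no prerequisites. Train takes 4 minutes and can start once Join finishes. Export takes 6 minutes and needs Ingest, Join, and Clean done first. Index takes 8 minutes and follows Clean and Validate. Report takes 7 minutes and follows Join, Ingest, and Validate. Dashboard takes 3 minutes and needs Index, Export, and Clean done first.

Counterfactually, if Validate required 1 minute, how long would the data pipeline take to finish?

Baseline: Ingest→Export→Dashboard = 9+6+3 = 18 → 18 minutes.
The longest path through Validate is only 13 minutes, so Validate has float 5.
The critical path is still Ingest→Export→Dashboard; finish is now 18 minutes.

18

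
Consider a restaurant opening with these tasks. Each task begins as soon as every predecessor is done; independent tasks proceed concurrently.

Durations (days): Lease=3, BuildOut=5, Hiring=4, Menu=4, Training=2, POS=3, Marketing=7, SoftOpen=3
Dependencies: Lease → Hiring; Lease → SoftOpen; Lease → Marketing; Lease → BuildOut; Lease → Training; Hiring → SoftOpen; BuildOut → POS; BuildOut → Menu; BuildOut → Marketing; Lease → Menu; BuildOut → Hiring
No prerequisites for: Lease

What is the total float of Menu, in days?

Critical path: Lease→BuildOut→Hiring→SoftOpen = 3+5+4+3 = 15, so the finish is 15 days.
Menu finishes as early as 12 and must finish by 15.
Float = 15 − 12 = 3.

3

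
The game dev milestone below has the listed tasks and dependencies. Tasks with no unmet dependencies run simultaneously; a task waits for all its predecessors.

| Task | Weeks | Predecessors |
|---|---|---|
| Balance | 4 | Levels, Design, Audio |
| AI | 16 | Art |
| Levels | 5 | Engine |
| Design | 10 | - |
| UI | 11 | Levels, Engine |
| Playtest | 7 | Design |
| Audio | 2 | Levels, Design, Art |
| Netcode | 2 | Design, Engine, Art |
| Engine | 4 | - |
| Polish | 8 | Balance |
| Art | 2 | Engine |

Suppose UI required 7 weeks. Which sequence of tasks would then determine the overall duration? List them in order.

Design, Audio, Balance, Polish

The binding path is Design→Audio→Balance→Polish = 10+2+4+8 = 24; finish at 24 weeks.
UI has 4 weeks of float (longest path through it is 20).
That remains the longest chain; total 24 weeks.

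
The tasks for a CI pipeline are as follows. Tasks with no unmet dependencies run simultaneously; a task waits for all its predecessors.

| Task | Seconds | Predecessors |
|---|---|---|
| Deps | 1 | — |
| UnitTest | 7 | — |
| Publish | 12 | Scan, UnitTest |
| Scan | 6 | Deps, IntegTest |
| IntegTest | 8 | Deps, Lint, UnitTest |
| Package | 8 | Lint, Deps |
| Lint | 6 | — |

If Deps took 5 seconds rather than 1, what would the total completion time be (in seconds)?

33

Critical path before the change: UnitTest→IntegTest→Scan→Publish = 7+8+6+12 = 33 giving 33 seconds.
The longest path through Deps is only 27 seconds, so Deps has float 6.
The critical path is still UnitTest→IntegTest→Scan→Publish; finish is now 33 seconds.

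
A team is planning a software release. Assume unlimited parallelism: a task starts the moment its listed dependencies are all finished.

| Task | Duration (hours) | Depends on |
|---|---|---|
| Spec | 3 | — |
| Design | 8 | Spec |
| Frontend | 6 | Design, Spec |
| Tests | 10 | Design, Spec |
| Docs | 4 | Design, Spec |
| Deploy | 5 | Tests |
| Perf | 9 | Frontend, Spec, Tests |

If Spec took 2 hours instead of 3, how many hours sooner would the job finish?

The binding path is Spec→Design→Tests→Perf = 3+8+10+9 = 30; finish at 30 hours.
Spec is on the critical path; changing it to 2 makes that path 29 hours.
The critical path is still Spec→Design→Tests→Perf; finish is now 29 hours.
Change in finish: 29 − 30 = -1 hours.

1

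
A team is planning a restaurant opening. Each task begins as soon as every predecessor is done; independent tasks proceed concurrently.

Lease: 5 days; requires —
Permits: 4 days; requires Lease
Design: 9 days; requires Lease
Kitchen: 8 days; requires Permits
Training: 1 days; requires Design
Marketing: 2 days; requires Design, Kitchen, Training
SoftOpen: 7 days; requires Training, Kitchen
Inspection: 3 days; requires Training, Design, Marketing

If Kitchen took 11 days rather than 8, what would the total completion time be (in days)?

27

Actual critical path: Lease→Permits→Kitchen→SoftOpen = 5+4+8+7 = 24 ⇒ 24 days.
Since Kitchen is critical, the +3 change carries straight to that chain (now 27 days).
That remains the longest chain; total 27 days.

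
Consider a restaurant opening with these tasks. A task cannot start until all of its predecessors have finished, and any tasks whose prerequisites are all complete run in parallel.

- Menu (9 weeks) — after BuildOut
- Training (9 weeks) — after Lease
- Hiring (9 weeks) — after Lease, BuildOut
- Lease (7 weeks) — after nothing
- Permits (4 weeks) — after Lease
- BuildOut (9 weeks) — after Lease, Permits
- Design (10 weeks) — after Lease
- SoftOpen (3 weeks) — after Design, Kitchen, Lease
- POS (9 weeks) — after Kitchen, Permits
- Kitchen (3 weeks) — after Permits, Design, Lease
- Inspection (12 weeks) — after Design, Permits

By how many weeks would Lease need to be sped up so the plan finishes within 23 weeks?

6

Current finish: 29 weeks; target: 23.
Lease is on every critical path, so each week cut from Lease cuts the finish by one (this holds down to a finish of 23).
Need 29 − 23 = 6 weeks off Lease → Lease becomes 1 week, finish becomes 23.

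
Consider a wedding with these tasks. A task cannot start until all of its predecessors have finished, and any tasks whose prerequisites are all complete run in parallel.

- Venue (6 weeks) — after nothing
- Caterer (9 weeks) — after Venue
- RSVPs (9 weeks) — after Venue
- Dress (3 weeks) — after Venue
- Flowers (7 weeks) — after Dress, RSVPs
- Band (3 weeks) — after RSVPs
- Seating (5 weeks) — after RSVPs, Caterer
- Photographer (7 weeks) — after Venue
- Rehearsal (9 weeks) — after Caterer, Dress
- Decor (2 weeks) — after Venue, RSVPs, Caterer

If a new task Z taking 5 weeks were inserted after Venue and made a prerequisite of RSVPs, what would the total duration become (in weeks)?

27

Originally the plan takes 24 weeks.
With Z inserted, RSVPs now waits for max(Venue, Z).
New critical path: Venue→Z→RSVPs→Flowers = 6+5+9+7 = 27 ⇒ 27 weeks.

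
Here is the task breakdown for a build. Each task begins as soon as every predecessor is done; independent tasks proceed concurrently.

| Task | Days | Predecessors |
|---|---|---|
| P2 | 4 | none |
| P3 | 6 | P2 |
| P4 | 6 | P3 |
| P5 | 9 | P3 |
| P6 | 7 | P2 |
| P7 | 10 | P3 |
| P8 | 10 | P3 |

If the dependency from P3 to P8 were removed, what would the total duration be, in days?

Original critical path: P2→P3→P7 = 4+6+10 = 20 ⇒ 20 days.
Without P3→P8, P8's earliest start moves from 10 to 0.
The longest chain is now P2→P3→P7 = 4+6+10 = 20, so the build takes 20 days.

20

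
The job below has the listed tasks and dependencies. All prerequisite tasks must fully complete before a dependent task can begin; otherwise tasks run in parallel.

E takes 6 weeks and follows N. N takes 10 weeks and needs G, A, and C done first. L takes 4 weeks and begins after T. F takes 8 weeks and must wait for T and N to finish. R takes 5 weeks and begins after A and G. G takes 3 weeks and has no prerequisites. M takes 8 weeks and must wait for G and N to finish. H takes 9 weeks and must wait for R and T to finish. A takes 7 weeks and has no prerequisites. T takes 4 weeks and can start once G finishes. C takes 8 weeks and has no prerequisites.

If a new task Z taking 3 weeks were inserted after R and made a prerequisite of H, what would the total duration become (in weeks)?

26

Originally the plan takes 26 weeks.
With Z inserted, H now waits for max(R, T, Z).
New critical path: C→N→M = 8+10+8 = 26 ⇒ 26 weeks.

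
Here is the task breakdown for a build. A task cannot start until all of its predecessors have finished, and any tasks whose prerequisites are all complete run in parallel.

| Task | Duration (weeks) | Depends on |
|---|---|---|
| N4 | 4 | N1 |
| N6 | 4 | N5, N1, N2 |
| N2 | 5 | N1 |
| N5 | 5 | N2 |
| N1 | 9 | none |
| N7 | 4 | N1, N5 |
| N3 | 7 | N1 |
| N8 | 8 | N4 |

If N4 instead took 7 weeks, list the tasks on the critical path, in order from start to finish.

N1, N4, N8

The binding path is N1→N2→N5→N6 = 9+5+5+4 = 23; finish at 23 weeks.
The longest path through N4 is only 21 weeks, so N4 has float 2.
Now N1→N4→N8 = 9+7+8 = 24 is longest, so the finish becomes 24 weeks.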